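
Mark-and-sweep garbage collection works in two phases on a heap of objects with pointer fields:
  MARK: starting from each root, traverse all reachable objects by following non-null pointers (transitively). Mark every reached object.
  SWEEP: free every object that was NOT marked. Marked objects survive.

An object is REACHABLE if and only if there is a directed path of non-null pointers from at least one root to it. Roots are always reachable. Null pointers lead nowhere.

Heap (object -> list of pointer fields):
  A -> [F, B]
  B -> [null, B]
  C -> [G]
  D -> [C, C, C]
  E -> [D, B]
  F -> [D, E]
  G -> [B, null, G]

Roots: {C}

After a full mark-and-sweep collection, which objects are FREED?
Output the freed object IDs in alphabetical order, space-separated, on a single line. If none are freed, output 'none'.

Roots: C
Mark C: refs=G, marked=C
Mark G: refs=B null G, marked=C G
Mark B: refs=null B, marked=B C G
Unmarked (collected): A D E F

Answer: A D E F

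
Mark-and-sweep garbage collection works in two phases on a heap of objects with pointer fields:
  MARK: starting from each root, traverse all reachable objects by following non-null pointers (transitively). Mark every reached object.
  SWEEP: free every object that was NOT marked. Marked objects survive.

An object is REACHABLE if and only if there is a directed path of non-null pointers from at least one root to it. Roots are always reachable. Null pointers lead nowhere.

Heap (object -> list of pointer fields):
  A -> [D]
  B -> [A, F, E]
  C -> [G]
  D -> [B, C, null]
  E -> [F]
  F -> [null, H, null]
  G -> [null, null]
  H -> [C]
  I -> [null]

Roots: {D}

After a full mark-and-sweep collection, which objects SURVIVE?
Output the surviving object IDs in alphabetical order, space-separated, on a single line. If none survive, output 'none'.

Answer: A B C D E F G H

Derivation:
Roots: D
Mark D: refs=B C null, marked=D
Mark B: refs=A F E, marked=B D
Mark C: refs=G, marked=B C D
Mark A: refs=D, marked=A B C D
Mark F: refs=null H null, marked=A B C D F
Mark E: refs=F, marked=A B C D E F
Mark G: refs=null null, marked=A B C D E F G
Mark H: refs=C, marked=A B C D E F G H
Unmarked (collected): I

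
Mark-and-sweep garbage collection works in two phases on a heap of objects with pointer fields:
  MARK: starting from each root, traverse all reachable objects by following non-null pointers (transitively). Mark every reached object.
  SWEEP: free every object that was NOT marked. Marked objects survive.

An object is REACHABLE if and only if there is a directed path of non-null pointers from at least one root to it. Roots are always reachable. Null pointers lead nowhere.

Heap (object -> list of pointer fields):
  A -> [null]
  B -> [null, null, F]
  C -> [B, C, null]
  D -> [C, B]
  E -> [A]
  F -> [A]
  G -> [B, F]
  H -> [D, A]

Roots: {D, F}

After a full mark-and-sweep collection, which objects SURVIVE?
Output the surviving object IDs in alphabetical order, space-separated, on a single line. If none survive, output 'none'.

Roots: D F
Mark D: refs=C B, marked=D
Mark F: refs=A, marked=D F
Mark C: refs=B C null, marked=C D F
Mark B: refs=null null F, marked=B C D F
Mark A: refs=null, marked=A B C D F
Unmarked (collected): E G H

Answer: A B C D F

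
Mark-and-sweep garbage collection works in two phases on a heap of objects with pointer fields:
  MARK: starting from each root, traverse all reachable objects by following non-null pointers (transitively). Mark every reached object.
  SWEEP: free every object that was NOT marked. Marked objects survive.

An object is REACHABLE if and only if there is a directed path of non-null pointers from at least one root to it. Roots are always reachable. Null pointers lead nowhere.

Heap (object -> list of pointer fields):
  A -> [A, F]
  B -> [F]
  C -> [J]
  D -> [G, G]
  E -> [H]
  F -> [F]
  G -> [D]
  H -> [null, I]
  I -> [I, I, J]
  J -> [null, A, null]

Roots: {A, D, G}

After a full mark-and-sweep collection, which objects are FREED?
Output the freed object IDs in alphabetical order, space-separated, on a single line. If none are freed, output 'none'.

Answer: B C E H I J

Derivation:
Roots: A D G
Mark A: refs=A F, marked=A
Mark D: refs=G G, marked=A D
Mark G: refs=D, marked=A D G
Mark F: refs=F, marked=A D F G
Unmarked (collected): B C E H I J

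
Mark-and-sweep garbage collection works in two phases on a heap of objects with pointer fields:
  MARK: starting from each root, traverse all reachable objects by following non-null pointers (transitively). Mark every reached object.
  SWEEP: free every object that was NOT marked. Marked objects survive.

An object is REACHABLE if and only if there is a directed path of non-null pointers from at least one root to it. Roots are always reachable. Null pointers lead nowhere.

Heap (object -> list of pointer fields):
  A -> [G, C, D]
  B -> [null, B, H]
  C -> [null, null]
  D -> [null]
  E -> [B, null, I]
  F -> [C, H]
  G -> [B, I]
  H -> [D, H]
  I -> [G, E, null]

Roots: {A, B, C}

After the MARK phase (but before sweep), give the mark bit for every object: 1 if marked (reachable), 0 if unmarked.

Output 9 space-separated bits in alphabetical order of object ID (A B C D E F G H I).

Roots: A B C
Mark A: refs=G C D, marked=A
Mark B: refs=null B H, marked=A B
Mark C: refs=null null, marked=A B C
Mark G: refs=B I, marked=A B C G
Mark D: refs=null, marked=A B C D G
Mark H: refs=D H, marked=A B C D G H
Mark I: refs=G E null, marked=A B C D G H I
Mark E: refs=B null I, marked=A B C D E G H I
Unmarked (collected): F

Answer: 1 1 1 1 1 0 1 1 1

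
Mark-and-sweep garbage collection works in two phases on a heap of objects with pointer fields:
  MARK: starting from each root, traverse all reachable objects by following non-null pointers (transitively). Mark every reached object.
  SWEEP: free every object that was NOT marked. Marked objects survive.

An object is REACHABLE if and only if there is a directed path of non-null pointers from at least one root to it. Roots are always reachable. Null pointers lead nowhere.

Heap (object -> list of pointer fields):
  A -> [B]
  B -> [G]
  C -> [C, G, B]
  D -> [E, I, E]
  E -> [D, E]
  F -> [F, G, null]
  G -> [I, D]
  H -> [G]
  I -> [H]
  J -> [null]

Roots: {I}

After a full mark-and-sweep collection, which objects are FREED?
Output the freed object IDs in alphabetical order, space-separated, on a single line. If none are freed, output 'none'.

Answer: A B C F J

Derivation:
Roots: I
Mark I: refs=H, marked=I
Mark H: refs=G, marked=H I
Mark G: refs=I D, marked=G H I
Mark D: refs=E I E, marked=D G H I
Mark E: refs=D E, marked=D E G H I
Unmarked (collected): A B C F J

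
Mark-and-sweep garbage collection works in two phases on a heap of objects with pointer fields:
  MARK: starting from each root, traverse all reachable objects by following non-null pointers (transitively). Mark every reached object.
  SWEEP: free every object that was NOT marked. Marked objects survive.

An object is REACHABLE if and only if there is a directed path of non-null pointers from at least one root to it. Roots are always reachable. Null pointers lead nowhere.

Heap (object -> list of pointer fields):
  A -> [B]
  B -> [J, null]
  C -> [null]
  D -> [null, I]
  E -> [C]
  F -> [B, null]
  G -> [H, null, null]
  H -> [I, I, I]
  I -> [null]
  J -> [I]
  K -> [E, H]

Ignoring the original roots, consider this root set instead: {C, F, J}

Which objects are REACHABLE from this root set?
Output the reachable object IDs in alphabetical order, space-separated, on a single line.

Roots: C F J
Mark C: refs=null, marked=C
Mark F: refs=B null, marked=C F
Mark J: refs=I, marked=C F J
Mark B: refs=J null, marked=B C F J
Mark I: refs=null, marked=B C F I J
Unmarked (collected): A D E G H K

Answer: B C F I J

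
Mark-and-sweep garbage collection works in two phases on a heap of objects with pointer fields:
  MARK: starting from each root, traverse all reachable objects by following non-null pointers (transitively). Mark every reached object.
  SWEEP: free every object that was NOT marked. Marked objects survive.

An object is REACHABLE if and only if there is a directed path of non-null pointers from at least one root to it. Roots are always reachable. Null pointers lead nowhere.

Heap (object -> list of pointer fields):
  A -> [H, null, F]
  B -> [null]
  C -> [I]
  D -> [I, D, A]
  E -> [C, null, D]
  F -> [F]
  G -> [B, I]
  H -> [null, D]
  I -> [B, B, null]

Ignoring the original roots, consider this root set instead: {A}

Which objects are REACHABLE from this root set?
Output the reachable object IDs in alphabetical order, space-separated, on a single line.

Roots: A
Mark A: refs=H null F, marked=A
Mark H: refs=null D, marked=A H
Mark F: refs=F, marked=A F H
Mark D: refs=I D A, marked=A D F H
Mark I: refs=B B null, marked=A D F H I
Mark B: refs=null, marked=A B D F H I
Unmarked (collected): C E G

Answer: A B D F H I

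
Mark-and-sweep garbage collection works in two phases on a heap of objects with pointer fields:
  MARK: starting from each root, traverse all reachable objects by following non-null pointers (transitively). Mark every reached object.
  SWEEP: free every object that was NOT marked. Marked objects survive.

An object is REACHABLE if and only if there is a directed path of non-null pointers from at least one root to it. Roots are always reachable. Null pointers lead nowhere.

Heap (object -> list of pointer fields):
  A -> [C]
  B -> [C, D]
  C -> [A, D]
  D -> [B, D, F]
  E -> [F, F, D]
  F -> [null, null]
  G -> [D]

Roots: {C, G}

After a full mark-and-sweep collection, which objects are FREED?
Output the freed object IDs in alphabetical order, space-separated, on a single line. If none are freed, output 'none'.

Roots: C G
Mark C: refs=A D, marked=C
Mark G: refs=D, marked=C G
Mark A: refs=C, marked=A C G
Mark D: refs=B D F, marked=A C D G
Mark B: refs=C D, marked=A B C D G
Mark F: refs=null null, marked=A B C D F G
Unmarked (collected): E

Answer: E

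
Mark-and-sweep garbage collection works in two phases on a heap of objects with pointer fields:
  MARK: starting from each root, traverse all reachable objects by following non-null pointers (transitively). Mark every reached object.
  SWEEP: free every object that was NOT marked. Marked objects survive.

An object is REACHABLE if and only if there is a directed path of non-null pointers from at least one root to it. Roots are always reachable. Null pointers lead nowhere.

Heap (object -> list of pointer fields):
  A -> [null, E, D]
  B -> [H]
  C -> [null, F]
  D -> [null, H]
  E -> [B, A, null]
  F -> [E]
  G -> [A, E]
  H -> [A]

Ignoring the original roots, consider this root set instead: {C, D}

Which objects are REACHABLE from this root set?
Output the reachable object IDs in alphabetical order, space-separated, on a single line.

Roots: C D
Mark C: refs=null F, marked=C
Mark D: refs=null H, marked=C D
Mark F: refs=E, marked=C D F
Mark H: refs=A, marked=C D F H
Mark E: refs=B A null, marked=C D E F H
Mark A: refs=null E D, marked=A C D E F H
Mark B: refs=H, marked=A B C D E F H
Unmarked (collected): G

Answer: A B C D E F H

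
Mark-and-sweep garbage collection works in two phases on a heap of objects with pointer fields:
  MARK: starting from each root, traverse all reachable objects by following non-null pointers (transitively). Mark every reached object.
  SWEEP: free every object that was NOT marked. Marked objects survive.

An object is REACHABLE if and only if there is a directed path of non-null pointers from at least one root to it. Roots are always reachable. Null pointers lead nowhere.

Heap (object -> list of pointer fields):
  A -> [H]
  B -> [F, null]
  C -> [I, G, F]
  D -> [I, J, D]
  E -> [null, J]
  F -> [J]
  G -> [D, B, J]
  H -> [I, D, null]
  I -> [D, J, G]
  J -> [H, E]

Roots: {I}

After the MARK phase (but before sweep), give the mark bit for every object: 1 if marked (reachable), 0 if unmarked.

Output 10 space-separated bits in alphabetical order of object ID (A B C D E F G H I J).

Answer: 0 1 0 1 1 1 1 1 1 1

Derivation:
Roots: I
Mark I: refs=D J G, marked=I
Mark D: refs=I J D, marked=D I
Mark J: refs=H E, marked=D I J
Mark G: refs=D B J, marked=D G I J
Mark H: refs=I D null, marked=D G H I J
Mark E: refs=null J, marked=D E G H I J
Mark B: refs=F null, marked=B D E G H I J
Mark F: refs=J, marked=B D E F G H I J
Unmarked (collected): A C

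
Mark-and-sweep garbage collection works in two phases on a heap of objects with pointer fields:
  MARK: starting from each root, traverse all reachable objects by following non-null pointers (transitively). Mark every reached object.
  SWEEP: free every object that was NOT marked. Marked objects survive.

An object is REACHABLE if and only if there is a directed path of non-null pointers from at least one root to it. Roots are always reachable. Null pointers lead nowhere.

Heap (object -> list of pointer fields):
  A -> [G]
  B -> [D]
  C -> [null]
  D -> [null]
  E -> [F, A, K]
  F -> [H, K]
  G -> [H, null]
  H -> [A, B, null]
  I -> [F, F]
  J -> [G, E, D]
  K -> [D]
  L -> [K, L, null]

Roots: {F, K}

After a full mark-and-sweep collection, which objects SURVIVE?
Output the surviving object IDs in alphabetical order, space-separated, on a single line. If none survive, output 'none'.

Roots: F K
Mark F: refs=H K, marked=F
Mark K: refs=D, marked=F K
Mark H: refs=A B null, marked=F H K
Mark D: refs=null, marked=D F H K
Mark A: refs=G, marked=A D F H K
Mark B: refs=D, marked=A B D F H K
Mark G: refs=H null, marked=A B D F G H K
Unmarked (collected): C E I J L

Answer: A B D F G H K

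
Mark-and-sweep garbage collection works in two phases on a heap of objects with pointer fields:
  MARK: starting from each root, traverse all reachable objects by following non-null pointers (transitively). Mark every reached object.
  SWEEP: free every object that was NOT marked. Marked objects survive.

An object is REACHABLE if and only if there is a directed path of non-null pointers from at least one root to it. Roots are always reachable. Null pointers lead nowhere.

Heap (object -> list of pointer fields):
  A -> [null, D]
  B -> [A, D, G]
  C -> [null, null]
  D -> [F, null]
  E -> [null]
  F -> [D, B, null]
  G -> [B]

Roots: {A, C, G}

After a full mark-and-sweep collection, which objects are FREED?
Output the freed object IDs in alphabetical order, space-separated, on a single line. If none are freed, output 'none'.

Roots: A C G
Mark A: refs=null D, marked=A
Mark C: refs=null null, marked=A C
Mark G: refs=B, marked=A C G
Mark D: refs=F null, marked=A C D G
Mark B: refs=A D G, marked=A B C D G
Mark F: refs=D B null, marked=A B C D F G
Unmarked (collected): E

Answer: E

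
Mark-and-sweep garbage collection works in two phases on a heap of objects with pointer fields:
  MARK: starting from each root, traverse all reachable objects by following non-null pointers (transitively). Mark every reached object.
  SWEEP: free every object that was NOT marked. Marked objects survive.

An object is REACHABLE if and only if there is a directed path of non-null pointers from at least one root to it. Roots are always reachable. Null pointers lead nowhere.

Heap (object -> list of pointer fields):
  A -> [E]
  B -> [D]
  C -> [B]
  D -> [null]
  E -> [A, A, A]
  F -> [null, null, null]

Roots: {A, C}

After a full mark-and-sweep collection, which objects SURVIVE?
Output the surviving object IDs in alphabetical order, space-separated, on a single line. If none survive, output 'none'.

Answer: A B C D E

Derivation:
Roots: A C
Mark A: refs=E, marked=A
Mark C: refs=B, marked=A C
Mark E: refs=A A A, marked=A C E
Mark B: refs=D, marked=A B C E
Mark D: refs=null, marked=A B C D E
Unmarked (collected): F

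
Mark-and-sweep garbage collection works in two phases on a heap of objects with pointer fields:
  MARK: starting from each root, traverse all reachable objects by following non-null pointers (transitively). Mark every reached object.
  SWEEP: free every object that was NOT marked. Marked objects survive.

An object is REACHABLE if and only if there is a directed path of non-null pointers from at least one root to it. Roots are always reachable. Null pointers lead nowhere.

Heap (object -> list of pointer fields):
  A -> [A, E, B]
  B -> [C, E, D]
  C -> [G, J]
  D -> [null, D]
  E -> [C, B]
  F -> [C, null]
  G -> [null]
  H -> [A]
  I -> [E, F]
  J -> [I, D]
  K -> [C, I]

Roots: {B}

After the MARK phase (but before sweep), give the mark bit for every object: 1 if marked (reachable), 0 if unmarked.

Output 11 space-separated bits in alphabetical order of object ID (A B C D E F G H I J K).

Answer: 0 1 1 1 1 1 1 0 1 1 0

Derivation:
Roots: B
Mark B: refs=C E D, marked=B
Mark C: refs=G J, marked=B C
Mark E: refs=C B, marked=B C E
Mark D: refs=null D, marked=B C D E
Mark G: refs=null, marked=B C D E G
Mark J: refs=I D, marked=B C D E G J
Mark I: refs=E F, marked=B C D E G I J
Mark F: refs=C null, marked=B C D E F G I J
Unmarked (collected): A H K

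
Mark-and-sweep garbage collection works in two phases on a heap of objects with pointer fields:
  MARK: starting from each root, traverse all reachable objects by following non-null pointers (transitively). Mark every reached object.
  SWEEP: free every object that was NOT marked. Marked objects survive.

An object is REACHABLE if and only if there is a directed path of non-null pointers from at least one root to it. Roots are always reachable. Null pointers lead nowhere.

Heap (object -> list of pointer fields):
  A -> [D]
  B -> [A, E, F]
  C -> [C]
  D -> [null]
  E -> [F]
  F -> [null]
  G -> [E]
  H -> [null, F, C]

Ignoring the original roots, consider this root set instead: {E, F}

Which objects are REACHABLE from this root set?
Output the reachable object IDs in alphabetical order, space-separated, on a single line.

Answer: E F

Derivation:
Roots: E F
Mark E: refs=F, marked=E
Mark F: refs=null, marked=E F
Unmarked (collected): A B C D G H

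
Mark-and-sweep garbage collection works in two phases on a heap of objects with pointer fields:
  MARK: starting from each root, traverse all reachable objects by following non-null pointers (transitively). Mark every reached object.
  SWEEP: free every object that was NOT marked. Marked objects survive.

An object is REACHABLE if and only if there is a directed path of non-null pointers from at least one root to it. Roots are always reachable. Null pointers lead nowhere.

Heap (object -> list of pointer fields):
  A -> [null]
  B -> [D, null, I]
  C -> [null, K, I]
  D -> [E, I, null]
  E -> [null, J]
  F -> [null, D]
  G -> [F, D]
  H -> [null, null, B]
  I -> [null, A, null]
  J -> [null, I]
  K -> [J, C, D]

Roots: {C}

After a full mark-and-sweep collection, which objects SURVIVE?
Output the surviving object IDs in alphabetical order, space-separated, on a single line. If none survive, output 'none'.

Answer: A C D E I J K

Derivation:
Roots: C
Mark C: refs=null K I, marked=C
Mark K: refs=J C D, marked=C K
Mark I: refs=null A null, marked=C I K
Mark J: refs=null I, marked=C I J K
Mark D: refs=E I null, marked=C D I J K
Mark A: refs=null, marked=A C D I J K
Mark E: refs=null J, marked=A C D E I J K
Unmarked (collected): B F G H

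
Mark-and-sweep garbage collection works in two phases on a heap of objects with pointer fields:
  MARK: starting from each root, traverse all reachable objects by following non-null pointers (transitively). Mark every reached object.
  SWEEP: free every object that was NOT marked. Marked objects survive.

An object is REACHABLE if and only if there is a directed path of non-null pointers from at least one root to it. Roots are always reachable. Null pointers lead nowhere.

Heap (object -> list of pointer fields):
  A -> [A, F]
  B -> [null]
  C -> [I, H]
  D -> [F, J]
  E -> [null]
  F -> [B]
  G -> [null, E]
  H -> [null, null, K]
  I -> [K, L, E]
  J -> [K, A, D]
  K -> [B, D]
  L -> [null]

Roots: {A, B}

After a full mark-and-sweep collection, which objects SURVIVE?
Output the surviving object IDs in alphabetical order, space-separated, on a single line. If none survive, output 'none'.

Answer: A B F

Derivation:
Roots: A B
Mark A: refs=A F, marked=A
Mark B: refs=null, marked=A B
Mark F: refs=B, marked=A B F
Unmarked (collected): C D E G H I J K L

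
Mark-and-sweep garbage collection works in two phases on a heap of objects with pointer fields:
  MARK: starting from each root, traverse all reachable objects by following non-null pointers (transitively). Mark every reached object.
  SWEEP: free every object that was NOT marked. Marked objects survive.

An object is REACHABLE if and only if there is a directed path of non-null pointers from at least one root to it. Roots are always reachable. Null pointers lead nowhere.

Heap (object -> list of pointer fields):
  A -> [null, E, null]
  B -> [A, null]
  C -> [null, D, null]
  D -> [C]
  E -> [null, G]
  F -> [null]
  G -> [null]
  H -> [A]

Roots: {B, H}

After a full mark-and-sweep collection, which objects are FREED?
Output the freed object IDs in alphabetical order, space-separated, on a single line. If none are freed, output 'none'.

Roots: B H
Mark B: refs=A null, marked=B
Mark H: refs=A, marked=B H
Mark A: refs=null E null, marked=A B H
Mark E: refs=null G, marked=A B E H
Mark G: refs=null, marked=A B E G H
Unmarked (collected): C D F

Answer: C D F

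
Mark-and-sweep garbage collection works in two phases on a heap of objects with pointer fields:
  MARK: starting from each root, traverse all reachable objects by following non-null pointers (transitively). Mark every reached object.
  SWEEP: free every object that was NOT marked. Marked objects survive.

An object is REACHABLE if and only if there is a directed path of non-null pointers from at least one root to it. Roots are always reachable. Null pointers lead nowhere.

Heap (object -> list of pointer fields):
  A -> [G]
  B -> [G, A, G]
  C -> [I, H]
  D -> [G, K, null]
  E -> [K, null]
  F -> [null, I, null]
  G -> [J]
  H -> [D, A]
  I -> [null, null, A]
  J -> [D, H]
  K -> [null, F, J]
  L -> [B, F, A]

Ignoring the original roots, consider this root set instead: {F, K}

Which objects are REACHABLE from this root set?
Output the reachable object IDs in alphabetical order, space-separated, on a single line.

Roots: F K
Mark F: refs=null I null, marked=F
Mark K: refs=null F J, marked=F K
Mark I: refs=null null A, marked=F I K
Mark J: refs=D H, marked=F I J K
Mark A: refs=G, marked=A F I J K
Mark D: refs=G K null, marked=A D F I J K
Mark H: refs=D A, marked=A D F H I J K
Mark G: refs=J, marked=A D F G H I J K
Unmarked (collected): B C E L

Answer: A D F G H I J K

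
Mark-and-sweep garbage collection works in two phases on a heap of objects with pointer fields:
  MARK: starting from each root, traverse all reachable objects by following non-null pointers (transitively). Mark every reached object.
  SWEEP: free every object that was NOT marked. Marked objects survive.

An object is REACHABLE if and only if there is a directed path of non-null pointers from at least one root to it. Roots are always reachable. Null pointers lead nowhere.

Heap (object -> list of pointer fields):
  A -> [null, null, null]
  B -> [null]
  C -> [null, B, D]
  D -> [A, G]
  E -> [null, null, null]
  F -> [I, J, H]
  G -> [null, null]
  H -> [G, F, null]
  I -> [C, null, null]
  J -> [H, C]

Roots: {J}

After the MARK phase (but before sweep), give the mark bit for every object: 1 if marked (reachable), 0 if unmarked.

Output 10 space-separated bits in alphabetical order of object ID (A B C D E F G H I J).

Roots: J
Mark J: refs=H C, marked=J
Mark H: refs=G F null, marked=H J
Mark C: refs=null B D, marked=C H J
Mark G: refs=null null, marked=C G H J
Mark F: refs=I J H, marked=C F G H J
Mark B: refs=null, marked=B C F G H J
Mark D: refs=A G, marked=B C D F G H J
Mark I: refs=C null null, marked=B C D F G H I J
Mark A: refs=null null null, marked=A B C D F G H I J
Unmarked (collected): E

Answer: 1 1 1 1 0 1 1 1 1 1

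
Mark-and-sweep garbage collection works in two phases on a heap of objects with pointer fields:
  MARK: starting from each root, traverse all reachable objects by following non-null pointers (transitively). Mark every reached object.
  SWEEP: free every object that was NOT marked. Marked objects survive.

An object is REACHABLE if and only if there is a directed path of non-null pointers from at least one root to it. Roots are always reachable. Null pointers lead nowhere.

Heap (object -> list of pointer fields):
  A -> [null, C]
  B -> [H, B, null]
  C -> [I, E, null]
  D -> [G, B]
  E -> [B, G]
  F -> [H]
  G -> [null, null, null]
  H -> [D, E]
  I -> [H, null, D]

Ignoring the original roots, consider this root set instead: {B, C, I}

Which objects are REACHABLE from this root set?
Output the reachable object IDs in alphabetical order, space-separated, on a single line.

Answer: B C D E G H I

Derivation:
Roots: B C I
Mark B: refs=H B null, marked=B
Mark C: refs=I E null, marked=B C
Mark I: refs=H null D, marked=B C I
Mark H: refs=D E, marked=B C H I
Mark E: refs=B G, marked=B C E H I
Mark D: refs=G B, marked=B C D E H I
Mark G: refs=null null null, marked=B C D E G H I
Unmarked (collected): A F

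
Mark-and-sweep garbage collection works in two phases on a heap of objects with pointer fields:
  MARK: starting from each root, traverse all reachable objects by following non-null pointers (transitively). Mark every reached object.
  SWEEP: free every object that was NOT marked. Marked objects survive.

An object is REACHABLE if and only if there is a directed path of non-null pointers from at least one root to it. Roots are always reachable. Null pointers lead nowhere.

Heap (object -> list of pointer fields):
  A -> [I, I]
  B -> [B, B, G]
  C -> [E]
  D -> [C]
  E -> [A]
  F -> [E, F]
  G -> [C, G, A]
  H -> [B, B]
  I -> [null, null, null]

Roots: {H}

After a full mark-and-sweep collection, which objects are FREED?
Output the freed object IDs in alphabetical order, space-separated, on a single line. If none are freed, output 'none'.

Answer: D F

Derivation:
Roots: H
Mark H: refs=B B, marked=H
Mark B: refs=B B G, marked=B H
Mark G: refs=C G A, marked=B G H
Mark C: refs=E, marked=B C G H
Mark A: refs=I I, marked=A B C G H
Mark E: refs=A, marked=A B C E G H
Mark I: refs=null null null, marked=A B C E G H I
Unmarked (collected): D F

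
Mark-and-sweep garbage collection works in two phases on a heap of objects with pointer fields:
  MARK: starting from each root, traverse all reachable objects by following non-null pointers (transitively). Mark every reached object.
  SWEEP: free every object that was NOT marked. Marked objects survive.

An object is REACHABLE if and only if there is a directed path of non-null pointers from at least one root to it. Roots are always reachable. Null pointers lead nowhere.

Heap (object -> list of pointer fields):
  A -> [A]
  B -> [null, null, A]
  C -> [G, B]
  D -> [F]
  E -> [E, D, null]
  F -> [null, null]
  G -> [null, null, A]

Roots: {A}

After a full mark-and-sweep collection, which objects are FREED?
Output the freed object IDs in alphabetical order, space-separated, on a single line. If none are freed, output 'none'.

Answer: B C D E F G

Derivation:
Roots: A
Mark A: refs=A, marked=A
Unmarked (collected): B C D E F G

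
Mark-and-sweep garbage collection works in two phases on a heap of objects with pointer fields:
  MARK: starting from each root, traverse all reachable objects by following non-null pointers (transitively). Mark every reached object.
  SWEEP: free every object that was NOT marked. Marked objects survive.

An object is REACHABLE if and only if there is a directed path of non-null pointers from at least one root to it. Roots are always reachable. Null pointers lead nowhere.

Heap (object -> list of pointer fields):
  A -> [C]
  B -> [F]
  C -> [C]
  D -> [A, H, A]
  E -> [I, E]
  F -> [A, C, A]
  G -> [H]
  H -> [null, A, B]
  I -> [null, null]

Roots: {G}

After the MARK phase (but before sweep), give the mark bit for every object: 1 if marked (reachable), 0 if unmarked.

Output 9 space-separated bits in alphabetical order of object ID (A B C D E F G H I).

Roots: G
Mark G: refs=H, marked=G
Mark H: refs=null A B, marked=G H
Mark A: refs=C, marked=A G H
Mark B: refs=F, marked=A B G H
Mark C: refs=C, marked=A B C G H
Mark F: refs=A C A, marked=A B C F G H
Unmarked (collected): D E I

Answer: 1 1 1 0 0 1 1 1 0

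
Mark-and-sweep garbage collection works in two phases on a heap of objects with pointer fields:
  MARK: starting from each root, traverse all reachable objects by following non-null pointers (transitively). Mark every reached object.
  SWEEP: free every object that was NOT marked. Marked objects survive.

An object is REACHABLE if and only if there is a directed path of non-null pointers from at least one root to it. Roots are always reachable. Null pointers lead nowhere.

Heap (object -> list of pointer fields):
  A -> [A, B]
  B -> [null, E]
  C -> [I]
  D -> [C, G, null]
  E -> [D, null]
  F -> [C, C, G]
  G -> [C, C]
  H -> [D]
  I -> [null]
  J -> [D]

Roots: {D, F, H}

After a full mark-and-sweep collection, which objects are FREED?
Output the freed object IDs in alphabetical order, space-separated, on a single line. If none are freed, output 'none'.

Roots: D F H
Mark D: refs=C G null, marked=D
Mark F: refs=C C G, marked=D F
Mark H: refs=D, marked=D F H
Mark C: refs=I, marked=C D F H
Mark G: refs=C C, marked=C D F G H
Mark I: refs=null, marked=C D F G H I
Unmarked (collected): A B E J

Answer: A B E J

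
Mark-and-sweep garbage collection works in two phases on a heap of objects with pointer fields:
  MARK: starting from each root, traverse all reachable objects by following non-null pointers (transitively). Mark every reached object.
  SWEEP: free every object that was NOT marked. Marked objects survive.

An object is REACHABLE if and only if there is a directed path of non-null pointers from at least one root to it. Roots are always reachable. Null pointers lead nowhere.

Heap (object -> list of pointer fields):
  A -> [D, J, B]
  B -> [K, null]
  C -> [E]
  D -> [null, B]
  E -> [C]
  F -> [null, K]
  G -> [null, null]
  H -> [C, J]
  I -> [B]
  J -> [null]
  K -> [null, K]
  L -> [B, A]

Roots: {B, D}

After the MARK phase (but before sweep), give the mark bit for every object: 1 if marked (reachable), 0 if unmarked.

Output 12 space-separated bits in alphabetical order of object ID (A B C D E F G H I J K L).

Answer: 0 1 0 1 0 0 0 0 0 0 1 0

Derivation:
Roots: B D
Mark B: refs=K null, marked=B
Mark D: refs=null B, marked=B D
Mark K: refs=null K, marked=B D K
Unmarked (collected): A C E F G H I J L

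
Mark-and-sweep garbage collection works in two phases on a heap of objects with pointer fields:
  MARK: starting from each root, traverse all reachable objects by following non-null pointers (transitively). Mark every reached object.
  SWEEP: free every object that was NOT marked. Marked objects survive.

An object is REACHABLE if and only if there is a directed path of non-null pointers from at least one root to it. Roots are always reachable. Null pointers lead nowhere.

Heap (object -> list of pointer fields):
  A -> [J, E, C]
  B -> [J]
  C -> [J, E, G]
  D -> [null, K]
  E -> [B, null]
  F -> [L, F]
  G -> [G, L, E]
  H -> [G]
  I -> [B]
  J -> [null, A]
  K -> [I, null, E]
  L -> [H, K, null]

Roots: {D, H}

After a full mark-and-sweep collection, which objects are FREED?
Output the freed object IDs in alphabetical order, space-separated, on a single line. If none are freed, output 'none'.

Roots: D H
Mark D: refs=null K, marked=D
Mark H: refs=G, marked=D H
Mark K: refs=I null E, marked=D H K
Mark G: refs=G L E, marked=D G H K
Mark I: refs=B, marked=D G H I K
Mark E: refs=B null, marked=D E G H I K
Mark L: refs=H K null, marked=D E G H I K L
Mark B: refs=J, marked=B D E G H I K L
Mark J: refs=null A, marked=B D E G H I J K L
Mark A: refs=J E C, marked=A B D E G H I J K L
Mark C: refs=J E G, marked=A B C D E G H I J K L
Unmarked (collected): F

Answer: F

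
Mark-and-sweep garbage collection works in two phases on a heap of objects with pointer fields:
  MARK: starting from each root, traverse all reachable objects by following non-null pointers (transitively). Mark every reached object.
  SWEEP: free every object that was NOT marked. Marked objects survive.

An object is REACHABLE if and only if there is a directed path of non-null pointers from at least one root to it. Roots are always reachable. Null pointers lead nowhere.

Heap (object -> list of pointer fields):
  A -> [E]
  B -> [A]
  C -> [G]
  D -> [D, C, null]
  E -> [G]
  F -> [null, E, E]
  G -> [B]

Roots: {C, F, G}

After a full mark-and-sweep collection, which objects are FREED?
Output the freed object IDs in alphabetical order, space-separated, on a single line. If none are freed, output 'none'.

Answer: D

Derivation:
Roots: C F G
Mark C: refs=G, marked=C
Mark F: refs=null E E, marked=C F
Mark G: refs=B, marked=C F G
Mark E: refs=G, marked=C E F G
Mark B: refs=A, marked=B C E F G
Mark A: refs=E, marked=A B C E F G
Unmarked (collected): D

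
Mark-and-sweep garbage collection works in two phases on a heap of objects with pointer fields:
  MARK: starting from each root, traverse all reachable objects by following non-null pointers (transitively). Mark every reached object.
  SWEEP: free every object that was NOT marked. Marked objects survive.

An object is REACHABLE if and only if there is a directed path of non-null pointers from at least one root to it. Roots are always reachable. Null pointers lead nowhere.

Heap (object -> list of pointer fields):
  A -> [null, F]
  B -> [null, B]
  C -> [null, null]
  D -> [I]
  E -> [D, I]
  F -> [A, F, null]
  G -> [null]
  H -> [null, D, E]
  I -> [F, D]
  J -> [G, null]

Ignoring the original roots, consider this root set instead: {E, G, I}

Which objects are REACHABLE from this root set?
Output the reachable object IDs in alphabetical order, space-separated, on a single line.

Roots: E G I
Mark E: refs=D I, marked=E
Mark G: refs=null, marked=E G
Mark I: refs=F D, marked=E G I
Mark D: refs=I, marked=D E G I
Mark F: refs=A F null, marked=D E F G I
Mark A: refs=null F, marked=A D E F G I
Unmarked (collected): B C H J

Answer: A D E F G I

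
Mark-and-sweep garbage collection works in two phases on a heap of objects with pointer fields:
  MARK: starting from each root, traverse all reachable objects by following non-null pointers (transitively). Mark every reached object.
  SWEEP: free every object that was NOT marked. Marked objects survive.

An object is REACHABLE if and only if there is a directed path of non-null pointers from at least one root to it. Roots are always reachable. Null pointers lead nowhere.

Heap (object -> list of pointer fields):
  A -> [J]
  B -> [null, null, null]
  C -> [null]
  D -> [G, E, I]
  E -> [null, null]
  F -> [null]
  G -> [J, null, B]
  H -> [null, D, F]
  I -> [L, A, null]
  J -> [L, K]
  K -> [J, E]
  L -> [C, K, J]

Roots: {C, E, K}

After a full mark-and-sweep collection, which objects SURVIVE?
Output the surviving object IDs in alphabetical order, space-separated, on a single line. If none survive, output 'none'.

Roots: C E K
Mark C: refs=null, marked=C
Mark E: refs=null null, marked=C E
Mark K: refs=J E, marked=C E K
Mark J: refs=L K, marked=C E J K
Mark L: refs=C K J, marked=C E J K L
Unmarked (collected): A B D F G H I

Answer: C E J K L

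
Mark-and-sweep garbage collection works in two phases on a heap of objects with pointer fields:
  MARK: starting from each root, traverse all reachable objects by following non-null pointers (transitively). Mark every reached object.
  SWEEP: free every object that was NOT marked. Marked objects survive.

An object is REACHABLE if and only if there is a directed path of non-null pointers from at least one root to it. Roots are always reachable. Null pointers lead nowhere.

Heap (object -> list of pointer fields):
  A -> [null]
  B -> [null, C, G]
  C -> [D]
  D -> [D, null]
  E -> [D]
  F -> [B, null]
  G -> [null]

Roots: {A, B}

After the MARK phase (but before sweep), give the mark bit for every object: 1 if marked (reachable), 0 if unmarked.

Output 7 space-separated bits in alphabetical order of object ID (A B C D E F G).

Roots: A B
Mark A: refs=null, marked=A
Mark B: refs=null C G, marked=A B
Mark C: refs=D, marked=A B C
Mark G: refs=null, marked=A B C G
Mark D: refs=D null, marked=A B C D G
Unmarked (collected): E F

Answer: 1 1 1 1 0 0 1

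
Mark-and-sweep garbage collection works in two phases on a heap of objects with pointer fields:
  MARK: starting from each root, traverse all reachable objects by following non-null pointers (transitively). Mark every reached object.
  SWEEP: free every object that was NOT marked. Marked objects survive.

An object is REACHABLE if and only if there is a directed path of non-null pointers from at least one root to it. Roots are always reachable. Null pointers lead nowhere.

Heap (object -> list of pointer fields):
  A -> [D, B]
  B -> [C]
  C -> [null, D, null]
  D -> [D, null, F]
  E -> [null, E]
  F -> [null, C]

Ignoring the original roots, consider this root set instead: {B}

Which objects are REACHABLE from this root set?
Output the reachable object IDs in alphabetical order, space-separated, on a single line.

Roots: B
Mark B: refs=C, marked=B
Mark C: refs=null D null, marked=B C
Mark D: refs=D null F, marked=B C D
Mark F: refs=null C, marked=B C D F
Unmarked (collected): A E

Answer: B C D F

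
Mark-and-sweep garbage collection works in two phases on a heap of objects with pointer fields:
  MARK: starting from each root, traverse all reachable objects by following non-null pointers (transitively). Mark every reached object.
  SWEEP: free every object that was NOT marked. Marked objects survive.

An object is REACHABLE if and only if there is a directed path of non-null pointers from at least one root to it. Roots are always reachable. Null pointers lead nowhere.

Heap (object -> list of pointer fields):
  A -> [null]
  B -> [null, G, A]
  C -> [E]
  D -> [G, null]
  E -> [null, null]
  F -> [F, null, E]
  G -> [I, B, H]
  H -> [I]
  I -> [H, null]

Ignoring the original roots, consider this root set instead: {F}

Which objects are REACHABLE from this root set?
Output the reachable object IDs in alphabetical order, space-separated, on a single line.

Answer: E F

Derivation:
Roots: F
Mark F: refs=F null E, marked=F
Mark E: refs=null null, marked=E F
Unmarked (collected): A B C D G H I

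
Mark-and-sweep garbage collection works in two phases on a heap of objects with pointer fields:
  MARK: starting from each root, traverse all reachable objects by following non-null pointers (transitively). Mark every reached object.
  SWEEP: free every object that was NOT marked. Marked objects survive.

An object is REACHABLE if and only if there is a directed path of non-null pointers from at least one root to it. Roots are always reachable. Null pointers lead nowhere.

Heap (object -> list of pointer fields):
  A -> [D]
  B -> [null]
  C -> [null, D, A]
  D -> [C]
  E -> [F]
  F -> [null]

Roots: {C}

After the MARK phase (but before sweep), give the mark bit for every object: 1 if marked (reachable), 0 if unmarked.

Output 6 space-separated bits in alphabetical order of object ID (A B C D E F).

Roots: C
Mark C: refs=null D A, marked=C
Mark D: refs=C, marked=C D
Mark A: refs=D, marked=A C D
Unmarked (collected): B E F

Answer: 1 0 1 1 0 0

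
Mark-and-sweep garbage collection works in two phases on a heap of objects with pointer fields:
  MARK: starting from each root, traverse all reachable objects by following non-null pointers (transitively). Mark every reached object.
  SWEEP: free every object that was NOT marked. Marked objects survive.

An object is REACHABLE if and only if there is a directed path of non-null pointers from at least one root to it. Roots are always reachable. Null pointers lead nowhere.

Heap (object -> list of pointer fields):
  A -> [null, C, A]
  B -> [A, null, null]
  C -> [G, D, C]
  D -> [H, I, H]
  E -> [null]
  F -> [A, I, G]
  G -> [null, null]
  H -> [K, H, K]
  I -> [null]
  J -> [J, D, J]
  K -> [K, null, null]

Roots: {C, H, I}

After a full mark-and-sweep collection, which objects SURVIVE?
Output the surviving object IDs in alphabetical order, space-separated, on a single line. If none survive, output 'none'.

Answer: C D G H I K

Derivation:
Roots: C H I
Mark C: refs=G D C, marked=C
Mark H: refs=K H K, marked=C H
Mark I: refs=null, marked=C H I
Mark G: refs=null null, marked=C G H I
Mark D: refs=H I H, marked=C D G H I
Mark K: refs=K null null, marked=C D G H I K
Unmarked (collected): A B E F J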